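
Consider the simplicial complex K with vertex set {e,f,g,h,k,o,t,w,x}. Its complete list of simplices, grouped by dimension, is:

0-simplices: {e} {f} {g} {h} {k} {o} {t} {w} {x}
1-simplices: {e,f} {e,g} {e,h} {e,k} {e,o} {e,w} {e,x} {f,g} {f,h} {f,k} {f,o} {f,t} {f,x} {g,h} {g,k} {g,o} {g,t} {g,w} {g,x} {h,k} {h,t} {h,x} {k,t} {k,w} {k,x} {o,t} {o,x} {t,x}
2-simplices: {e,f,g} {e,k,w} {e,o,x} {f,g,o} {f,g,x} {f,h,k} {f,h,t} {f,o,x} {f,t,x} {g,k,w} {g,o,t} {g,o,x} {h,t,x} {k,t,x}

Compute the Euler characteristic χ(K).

n_0=9 n_1=28 n_2=14
χ=+9−28+14=-5

χ(K)=-5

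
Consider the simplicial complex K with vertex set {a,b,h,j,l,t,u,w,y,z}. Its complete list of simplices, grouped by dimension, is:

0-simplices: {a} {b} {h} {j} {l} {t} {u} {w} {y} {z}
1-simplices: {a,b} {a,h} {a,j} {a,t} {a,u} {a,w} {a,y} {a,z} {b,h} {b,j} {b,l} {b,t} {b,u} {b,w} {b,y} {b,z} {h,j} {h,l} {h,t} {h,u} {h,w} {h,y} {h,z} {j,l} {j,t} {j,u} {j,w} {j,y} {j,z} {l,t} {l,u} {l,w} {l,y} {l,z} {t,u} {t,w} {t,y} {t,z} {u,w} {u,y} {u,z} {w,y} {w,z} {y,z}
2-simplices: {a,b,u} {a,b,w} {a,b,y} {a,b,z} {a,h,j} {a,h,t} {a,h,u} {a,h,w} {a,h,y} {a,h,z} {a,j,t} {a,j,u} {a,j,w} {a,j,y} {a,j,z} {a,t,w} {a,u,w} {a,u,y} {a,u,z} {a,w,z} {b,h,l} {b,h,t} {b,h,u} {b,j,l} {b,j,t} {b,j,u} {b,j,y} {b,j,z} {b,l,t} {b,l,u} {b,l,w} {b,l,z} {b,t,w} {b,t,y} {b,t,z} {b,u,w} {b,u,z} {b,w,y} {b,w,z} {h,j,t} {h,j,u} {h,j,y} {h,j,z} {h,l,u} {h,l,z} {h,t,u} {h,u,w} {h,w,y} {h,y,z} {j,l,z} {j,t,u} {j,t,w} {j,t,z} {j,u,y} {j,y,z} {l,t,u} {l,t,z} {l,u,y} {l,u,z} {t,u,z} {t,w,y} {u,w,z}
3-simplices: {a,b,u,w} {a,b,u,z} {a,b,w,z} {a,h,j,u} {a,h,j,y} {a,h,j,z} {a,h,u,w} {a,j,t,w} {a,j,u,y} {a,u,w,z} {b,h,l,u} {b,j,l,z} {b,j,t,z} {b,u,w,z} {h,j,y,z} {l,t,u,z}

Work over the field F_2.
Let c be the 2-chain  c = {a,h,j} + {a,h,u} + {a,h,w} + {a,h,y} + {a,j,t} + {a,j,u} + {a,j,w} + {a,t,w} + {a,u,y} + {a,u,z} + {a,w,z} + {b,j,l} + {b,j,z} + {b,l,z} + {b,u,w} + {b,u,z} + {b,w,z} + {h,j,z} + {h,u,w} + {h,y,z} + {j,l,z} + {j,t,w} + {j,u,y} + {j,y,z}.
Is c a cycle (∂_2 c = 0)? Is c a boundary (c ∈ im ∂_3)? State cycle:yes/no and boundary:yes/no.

n_0=10 n_1=44 n_2=62 n_3=16  [Z2]
∂1: piv[ab,ah,aj,at,au,aw,ay,az,bl] rk=9  ker:bh,bj,bt,bu,bw,by,bz,hj,hl,ht,hu,hw,hy,hz,jl,jt,ju,jw,jy,jz,lt,lu,lw,ly,lz,tu,tw,ty,tz,uw,uy,uz,wy,wz,yz
∂2: piv[abu,abw,aby,abz,ahj,aht,ahu,ahw,ahy,ahz,ajt,aju,ajw,ajy,ajz,atw,auw,auy,auz,awz,bhl,bht,bhu,bjl,bjt,blt,blu,blw,blz,bty,btz,bwy,htu,hyz,luy] rk=35  ker:bju,bjy,bjz,btw,buw,buz,bwz,hjt,hju,hjy,hjz,hlu,hlz,huw,hwy,jlz,jtu,jtw,jtz,juy,jyz,ltu,ltz,luz,tuz,twy,uwz
∂3: piv[abuw,abuz,abwz,ahju,ahjy,ahjz,ahuw,ajtw,ajuy,auwz,bhlu,bjlz,bjtz,hjyz,ltuz] rk=15  ker:buwz
∂2c = 0
c vs im∂3: reduces to 0 ⇒ boundary

cycle:yes boundary:yes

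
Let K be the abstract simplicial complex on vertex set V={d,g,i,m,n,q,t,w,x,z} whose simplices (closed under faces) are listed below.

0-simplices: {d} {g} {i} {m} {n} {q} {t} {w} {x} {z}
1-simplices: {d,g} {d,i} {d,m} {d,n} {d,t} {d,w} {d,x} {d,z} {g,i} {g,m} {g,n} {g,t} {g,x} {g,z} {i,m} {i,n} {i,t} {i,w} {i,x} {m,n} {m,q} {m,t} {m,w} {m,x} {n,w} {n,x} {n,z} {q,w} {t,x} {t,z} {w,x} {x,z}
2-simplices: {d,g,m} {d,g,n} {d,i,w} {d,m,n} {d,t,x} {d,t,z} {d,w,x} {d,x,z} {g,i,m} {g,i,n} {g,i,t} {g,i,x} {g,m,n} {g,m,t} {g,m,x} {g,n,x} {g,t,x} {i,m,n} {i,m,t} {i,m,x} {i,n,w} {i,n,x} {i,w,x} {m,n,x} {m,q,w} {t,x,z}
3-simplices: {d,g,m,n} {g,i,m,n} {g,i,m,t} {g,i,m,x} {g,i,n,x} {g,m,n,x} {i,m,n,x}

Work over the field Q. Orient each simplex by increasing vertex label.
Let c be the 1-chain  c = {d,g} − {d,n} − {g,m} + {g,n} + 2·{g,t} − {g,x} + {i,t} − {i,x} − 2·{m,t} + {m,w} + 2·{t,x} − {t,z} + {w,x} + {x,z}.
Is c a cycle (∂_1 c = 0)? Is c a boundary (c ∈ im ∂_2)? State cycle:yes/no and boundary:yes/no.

n_0=10 n_1=32 n_2=26 n_3=7  [Q]
∂1: piv[dg,di,dm,dn,dt,dw,dx,dz,mq] rk=9  ker:gi,gm,gn,gt,gx,gz,im,in,it,iw,ix,mn,mt,mw,mx,nw,nx,nz,qw,tx,tz,wx,xz
∂2: piv[dgm,dgn,diw,dmn,dtx,dtz,dwx,dxz,gim,gin,git,gix,gmt,gmx,gnx,gtx,inw,iwx,mqw] rk=19  ker:gmn,imn,imt,imx,inx,mnx,txz
∂3: piv[dgmn,gimn,gimt,gimx,ginx,gmnx] rk=6  ker:imnx
∂1c = 0
c vs im∂2: residual ≠ 0 ⇒ not boundary

cycle:yes boundary:no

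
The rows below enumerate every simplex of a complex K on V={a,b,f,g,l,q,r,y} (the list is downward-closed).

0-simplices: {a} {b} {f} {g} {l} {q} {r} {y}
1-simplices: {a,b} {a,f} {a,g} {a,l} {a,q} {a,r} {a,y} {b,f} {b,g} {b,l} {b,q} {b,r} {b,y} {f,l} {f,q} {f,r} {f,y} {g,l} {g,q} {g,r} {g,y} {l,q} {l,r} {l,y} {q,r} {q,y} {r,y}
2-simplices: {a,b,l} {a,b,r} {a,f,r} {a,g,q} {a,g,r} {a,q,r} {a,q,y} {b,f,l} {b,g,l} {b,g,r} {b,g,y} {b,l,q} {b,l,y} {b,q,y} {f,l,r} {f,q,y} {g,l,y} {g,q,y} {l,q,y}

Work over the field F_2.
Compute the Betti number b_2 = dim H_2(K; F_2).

b_2=2

n_0=8 n_1=27 n_2=19  [Z2]
∂1: piv[ab,af,ag,al,aq,ar,ay] rk=7  ker:bf,bg,bl,bq,br,by,fl,fq,fr,fy,gl,gq,gr,gy,lq,lr,ly,qr,qy,ry
∂2: piv[abl,abr,afr,agq,agr,aqr,aqy,bfl,bgl,bgr,bgy,blq,bly,bqy,flr,fqy,gqy] rk=17  ker:gly,lqy
b_2=(19−17)−0=2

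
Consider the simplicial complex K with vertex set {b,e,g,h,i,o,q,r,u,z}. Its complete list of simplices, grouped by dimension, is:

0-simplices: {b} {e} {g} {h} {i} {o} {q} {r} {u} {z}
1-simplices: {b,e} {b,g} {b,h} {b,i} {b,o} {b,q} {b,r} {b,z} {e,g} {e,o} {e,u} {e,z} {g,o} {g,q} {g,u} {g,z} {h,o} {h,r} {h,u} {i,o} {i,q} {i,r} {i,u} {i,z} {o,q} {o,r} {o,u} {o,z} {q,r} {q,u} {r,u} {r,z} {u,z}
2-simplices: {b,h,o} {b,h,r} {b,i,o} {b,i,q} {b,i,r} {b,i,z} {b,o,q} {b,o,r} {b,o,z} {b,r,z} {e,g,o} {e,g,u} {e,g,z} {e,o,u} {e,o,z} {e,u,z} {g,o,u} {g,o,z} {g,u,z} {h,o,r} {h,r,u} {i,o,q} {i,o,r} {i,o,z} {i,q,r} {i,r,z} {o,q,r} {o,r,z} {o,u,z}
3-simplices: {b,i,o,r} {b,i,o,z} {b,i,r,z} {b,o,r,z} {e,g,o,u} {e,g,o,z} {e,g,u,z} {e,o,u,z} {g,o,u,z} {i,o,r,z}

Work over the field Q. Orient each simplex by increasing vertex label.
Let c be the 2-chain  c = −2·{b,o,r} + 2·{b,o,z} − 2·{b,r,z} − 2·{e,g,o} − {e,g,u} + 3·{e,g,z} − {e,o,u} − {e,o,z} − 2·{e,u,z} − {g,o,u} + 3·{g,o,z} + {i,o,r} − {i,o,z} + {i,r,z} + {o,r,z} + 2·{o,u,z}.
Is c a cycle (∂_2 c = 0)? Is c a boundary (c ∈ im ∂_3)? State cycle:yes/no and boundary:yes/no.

n_0=10 n_1=33 n_2=29 n_3=10  [Q]
∂1: piv[be,bg,bh,bi,bo,bq,br,bz,eu] rk=9  ker:eg,eo,ez,go,gq,gu,gz,ho,hr,hu,io,iq,ir,iu,iz,oq,or,ou,oz,qr,qu,ru,rz,uz
∂2: piv[bho,bhr,bio,biq,bir,biz,boq,bor,boz,brz,ego,egu,egz,eou,eoz,euz,hru,iqr] rk=18  ker:gou,goz,guz,hor,ioq,ior,ioz,irz,oqr,orz,ouz
∂3: piv[bior,bioz,birz,borz,egou,egoz,eguz,eouz] rk=8  ker:gouz,iorz
∂2c = 0
c vs im∂3: reduces to 0 ⇒ boundary

cycle:yes boundary:yes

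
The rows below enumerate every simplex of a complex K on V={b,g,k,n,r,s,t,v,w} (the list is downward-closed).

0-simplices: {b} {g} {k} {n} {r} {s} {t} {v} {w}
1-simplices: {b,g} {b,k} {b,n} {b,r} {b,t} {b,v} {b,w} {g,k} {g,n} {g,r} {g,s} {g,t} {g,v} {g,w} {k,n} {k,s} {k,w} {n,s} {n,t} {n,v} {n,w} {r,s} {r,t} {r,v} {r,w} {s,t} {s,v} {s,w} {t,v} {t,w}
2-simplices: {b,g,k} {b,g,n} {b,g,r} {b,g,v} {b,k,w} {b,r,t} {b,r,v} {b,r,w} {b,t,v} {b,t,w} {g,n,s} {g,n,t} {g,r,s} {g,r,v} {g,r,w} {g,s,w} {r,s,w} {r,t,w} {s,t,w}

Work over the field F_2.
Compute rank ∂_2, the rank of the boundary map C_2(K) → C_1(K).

n_0=9 n_1=30 n_2=19  [Z2]
∂1: piv[bg,bk,bn,br,bt,bv,bw,gs] rk=8  ker:gk,gn,gr,gt,gv,gw,kn,ks,kw,ns,nt,nv,nw,rs,rt,rv,rw,st,sv,sw,tv,tw
∂2: piv[bgk,bgn,bgr,bgv,bkw,brt,brv,brw,btv,btw,gns,gnt,grs,grw,gsw,stw] rk=16  ker:grv,rsw,rtw
rk∂_2=16

rank∂_2=16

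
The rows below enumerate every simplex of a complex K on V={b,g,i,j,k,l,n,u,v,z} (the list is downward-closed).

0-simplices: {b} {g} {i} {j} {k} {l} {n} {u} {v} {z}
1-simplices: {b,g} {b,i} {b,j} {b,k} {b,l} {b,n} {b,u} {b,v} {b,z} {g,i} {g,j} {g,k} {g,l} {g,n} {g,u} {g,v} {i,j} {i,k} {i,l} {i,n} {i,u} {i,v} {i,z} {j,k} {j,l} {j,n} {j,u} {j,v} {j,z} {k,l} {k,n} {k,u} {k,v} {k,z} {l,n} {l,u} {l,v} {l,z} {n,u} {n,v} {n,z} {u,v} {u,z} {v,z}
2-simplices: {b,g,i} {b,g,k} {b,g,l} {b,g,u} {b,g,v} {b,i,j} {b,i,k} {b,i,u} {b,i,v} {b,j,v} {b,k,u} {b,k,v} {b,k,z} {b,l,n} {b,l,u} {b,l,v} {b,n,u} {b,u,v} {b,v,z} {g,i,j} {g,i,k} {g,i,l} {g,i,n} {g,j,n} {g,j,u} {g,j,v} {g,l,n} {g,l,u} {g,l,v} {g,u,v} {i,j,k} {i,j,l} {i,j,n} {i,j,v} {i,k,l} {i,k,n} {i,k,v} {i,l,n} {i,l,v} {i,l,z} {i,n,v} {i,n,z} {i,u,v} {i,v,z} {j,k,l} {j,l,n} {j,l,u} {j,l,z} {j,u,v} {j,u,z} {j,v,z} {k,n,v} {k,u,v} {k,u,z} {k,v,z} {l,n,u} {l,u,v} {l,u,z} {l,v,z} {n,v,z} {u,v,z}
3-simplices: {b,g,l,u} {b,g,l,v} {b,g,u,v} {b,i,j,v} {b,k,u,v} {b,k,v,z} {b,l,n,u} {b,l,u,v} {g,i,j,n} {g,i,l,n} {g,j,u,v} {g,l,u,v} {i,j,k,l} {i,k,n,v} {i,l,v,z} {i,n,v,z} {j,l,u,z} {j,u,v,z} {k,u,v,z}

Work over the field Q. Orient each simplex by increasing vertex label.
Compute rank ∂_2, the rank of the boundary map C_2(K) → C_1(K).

rank∂_2=35

n_0=10 n_1=44 n_2=61 n_3=19  [Q]
∂1: piv[bg,bi,bj,bk,bl,bn,bu,bv,bz] rk=9  ker:gi,gj,gk,gl,gn,gu,gv,ij,ik,il,in,iu,iv,iz,jk,jl,jn,ju,jv,jz,kl,kn,ku,kv,kz,ln,lu,lv,lz,nu,nv,nz,uv,uz,vz
∂2: piv[bgi,bgk,bgl,bgu,bgv,bij,bik,biu,biv,bjv,bku,bkv,bkz,bln,blu,blv,bnu,buv,bvz,gij,gil,gin,gjn,gju,gln,ijk,ijl,ikl,ikn,ilz,inv,inz,ivz,jlz,juz] rk=35  ker:gik,gjv,glu,glv,guv,ijn,ijv,ikv,iln,ilv,iuv,jkl,jln,jlu,juv,jvz,knv,kuv,kuz,kvz,lnu,luv,luz,lvz,nvz,uvz
∂3: piv[bglu,bglv,bguv,bijv,bkuv,bkvz,blnu,bluv,gijn,giln,gjuv,ijkl,iknv,ilvz,invz,jluz,juvz,kuvz] rk=18  ker:gluv
rk∂_2=35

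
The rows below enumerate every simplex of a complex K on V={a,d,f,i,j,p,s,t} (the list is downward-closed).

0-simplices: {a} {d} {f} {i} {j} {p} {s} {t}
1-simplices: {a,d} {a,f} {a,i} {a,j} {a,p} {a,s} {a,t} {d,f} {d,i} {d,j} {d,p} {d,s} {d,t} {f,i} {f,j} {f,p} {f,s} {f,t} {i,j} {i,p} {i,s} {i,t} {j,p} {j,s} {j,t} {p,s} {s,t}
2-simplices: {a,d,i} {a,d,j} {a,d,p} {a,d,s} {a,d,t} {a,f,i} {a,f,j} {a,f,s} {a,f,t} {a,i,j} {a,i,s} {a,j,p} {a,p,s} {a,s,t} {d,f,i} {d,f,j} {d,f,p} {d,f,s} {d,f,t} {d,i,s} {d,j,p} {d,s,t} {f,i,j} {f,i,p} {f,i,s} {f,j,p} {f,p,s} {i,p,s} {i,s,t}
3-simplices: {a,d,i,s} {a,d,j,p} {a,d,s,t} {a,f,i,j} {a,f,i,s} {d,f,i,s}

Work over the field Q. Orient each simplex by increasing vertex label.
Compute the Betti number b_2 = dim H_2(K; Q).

n_0=8 n_1=27 n_2=29 n_3=6  [Q]
∂1: piv[ad,af,ai,aj,ap,as,at] rk=7  ker:df,di,dj,dp,ds,dt,fi,fj,fp,fs,ft,ij,ip,is,it,jp,js,jt,ps,st
∂2: piv[adi,adj,adp,ads,adt,afi,afj,afs,aft,aij,ais,ajp,aps,ast,dfi,dfp,fip,ist] rk=18  ker:dfj,dfs,dft,dis,djp,dst,fij,fis,fjp,fps,ips
∂3: piv[adis,adjp,adst,afij,afis,dfis] rk=6
b_2=(29−18)−6=5

b_2=5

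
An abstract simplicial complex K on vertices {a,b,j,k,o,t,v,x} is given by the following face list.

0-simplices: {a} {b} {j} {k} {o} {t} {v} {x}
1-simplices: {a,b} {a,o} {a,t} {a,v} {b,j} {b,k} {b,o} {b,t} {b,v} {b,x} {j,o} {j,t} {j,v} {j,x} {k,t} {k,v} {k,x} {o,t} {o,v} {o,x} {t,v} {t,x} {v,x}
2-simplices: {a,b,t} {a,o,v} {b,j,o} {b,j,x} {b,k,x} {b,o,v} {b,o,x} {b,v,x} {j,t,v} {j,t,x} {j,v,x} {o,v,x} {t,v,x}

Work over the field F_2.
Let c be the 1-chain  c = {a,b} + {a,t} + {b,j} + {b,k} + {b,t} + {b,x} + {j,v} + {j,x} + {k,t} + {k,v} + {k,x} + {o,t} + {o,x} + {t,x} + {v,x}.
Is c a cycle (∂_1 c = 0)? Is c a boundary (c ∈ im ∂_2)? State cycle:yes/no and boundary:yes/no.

n_0=8 n_1=23 n_2=13  [Z2]
∂1: piv[ab,ao,at,av,bj,bk,bx] rk=7  ker:bo,bt,bv,jo,jt,jv,jx,kt,kv,kx,ot,ov,ox,tv,tx,vx
∂2: piv[abt,aov,bjo,bjx,bkx,bov,box,bvx,jtv,jtx,jvx] rk=11  ker:ovx,tvx
∂1c = {b} + {j} + {t} + {v}

cycle:no boundary:no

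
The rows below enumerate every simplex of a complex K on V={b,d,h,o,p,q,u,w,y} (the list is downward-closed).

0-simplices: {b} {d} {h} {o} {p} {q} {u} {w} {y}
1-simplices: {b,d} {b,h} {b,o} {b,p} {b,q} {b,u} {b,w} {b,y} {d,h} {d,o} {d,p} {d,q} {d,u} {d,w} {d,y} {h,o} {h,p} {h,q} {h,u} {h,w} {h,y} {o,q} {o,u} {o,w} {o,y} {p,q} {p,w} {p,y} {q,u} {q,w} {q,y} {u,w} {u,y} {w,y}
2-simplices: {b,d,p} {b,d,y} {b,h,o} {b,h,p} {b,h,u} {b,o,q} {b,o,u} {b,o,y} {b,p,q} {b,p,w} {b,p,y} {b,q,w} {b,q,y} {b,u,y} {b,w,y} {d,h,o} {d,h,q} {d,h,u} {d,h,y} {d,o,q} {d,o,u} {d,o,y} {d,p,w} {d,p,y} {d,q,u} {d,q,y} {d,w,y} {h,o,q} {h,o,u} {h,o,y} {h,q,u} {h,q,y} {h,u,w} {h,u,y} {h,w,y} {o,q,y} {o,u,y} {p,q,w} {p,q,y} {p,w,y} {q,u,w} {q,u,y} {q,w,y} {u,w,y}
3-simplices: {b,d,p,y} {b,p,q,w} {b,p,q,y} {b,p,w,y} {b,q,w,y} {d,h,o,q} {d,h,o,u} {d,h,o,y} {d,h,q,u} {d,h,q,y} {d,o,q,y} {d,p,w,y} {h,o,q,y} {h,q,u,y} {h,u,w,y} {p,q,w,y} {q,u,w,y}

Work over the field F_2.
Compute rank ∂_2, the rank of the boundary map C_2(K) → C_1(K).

n_0=9 n_1=34 n_2=44 n_3=17  [Z2]
∂1: piv[bd,bh,bo,bp,bq,bu,bw,by] rk=8  ker:dh,do,dp,dq,du,dw,dy,ho,hp,hq,hu,hw,hy,oq,ou,ow,oy,pq,pw,py,qu,qw,qy,uw,uy,wy
∂2: piv[bdp,bdy,bho,bhp,bhu,boq,bou,boy,bpq,bpw,bpy,bqw,bqy,buy,bwy,dho,dhq,dhu,dhy,doq,doy,dpw,dqu,huw,hwy] rk=25  ker:dou,dpy,dqy,dwy,hoq,hou,hoy,hqu,hqy,huy,oqy,ouy,pqw,pqy,pwy,quw,quy,qwy,uwy
∂3: piv[bdpy,bpqw,bpqy,bpwy,bqwy,dhoq,dhou,dhoy,dhqu,dhqy,doqy,dpwy,hquy,huwy,quwy] rk=15  ker:hoqy,pqwy
rk∂_2=25

rank∂_2=25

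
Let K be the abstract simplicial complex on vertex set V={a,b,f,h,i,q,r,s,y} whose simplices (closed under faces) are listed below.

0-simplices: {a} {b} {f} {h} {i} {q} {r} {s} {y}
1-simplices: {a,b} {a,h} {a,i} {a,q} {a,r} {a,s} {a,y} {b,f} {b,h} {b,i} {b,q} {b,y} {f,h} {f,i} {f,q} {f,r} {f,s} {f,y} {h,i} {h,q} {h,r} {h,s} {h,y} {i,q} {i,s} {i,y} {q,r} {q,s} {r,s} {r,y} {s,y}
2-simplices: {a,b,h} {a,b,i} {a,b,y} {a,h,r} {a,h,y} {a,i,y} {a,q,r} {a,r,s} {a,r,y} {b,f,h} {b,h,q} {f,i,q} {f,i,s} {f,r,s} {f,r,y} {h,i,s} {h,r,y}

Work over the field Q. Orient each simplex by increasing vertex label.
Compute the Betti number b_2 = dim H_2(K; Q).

b_2=1

n_0=9 n_1=31 n_2=17  [Q]
∂1: piv[ab,ah,ai,aq,ar,as,ay,bf] rk=8  ker:bh,bi,bq,by,fh,fi,fq,fr,fs,fy,hi,hq,hr,hs,hy,iq,is,iy,qr,qs,rs,ry,sy
∂2: piv[abh,abi,aby,ahr,ahy,aiy,aqr,ars,ary,bfh,bhq,fiq,fis,frs,fry,his] rk=16  ker:hry
b_2=(17−16)−0=1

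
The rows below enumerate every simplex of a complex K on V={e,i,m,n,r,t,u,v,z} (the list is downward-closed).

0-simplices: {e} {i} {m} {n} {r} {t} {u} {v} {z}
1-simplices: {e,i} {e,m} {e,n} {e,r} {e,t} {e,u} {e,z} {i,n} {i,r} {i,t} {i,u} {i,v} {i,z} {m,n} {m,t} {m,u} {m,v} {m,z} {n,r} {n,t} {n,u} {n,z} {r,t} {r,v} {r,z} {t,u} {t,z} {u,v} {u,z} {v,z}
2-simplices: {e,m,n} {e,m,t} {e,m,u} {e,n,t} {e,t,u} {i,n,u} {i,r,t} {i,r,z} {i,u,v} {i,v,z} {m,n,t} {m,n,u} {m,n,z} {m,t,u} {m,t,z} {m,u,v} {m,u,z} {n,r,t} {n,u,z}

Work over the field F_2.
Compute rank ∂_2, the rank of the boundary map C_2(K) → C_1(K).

rank∂_2=16

n_0=9 n_1=30 n_2=19  [Z2]
∂1: piv[ei,em,en,er,et,eu,ez,iv] rk=8  ker:in,ir,it,iu,iz,mn,mt,mu,mv,mz,nr,nt,nu,nz,rt,rv,rz,tu,tz,uv,uz,vz
∂2: piv[emn,emt,emu,ent,etu,inu,irt,irz,iuv,ivz,mnu,mnz,mtz,muv,muz,nrt] rk=16  ker:mnt,mtu,nuz
rk∂_2=16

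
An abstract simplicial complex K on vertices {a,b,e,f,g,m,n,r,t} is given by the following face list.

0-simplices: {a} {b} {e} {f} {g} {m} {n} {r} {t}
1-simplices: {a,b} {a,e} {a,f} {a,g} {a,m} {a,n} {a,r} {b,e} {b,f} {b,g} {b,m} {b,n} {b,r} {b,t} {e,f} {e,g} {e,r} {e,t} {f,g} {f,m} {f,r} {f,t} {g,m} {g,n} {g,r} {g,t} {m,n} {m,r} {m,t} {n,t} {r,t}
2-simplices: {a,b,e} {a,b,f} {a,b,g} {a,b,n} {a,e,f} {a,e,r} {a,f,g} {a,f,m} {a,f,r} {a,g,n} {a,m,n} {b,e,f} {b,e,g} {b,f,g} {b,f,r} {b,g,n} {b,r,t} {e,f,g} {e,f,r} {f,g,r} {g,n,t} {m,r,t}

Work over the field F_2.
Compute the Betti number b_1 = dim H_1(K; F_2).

b_1=6

n_0=9 n_1=31 n_2=22  [Z2]
∂1: piv[ab,ae,af,ag,am,an,ar,bt] rk=8  ker:be,bf,bg,bm,bn,br,ef,eg,er,et,fg,fm,fr,ft,gm,gn,gr,gt,mn,mr,mt,nt,rt
∂2: piv[abe,abf,abg,abn,aef,aer,afg,afm,afr,agn,amn,beg,bfr,brt,fgr,gnt,mrt] rk=17  ker:bef,bfg,bgn,efg,efr
b_1=(31−8)−17=6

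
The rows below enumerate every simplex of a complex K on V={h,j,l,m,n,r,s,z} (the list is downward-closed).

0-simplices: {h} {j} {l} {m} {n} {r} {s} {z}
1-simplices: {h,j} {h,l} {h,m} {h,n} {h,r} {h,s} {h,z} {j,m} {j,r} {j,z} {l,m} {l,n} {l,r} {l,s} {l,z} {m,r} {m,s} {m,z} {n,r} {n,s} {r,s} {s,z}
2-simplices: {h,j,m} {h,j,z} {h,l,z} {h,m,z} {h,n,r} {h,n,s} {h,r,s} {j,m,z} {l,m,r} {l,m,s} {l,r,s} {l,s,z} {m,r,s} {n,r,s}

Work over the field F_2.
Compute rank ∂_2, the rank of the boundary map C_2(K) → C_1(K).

n_0=8 n_1=22 n_2=14  [Z2]
∂1: piv[hj,hl,hm,hn,hr,hs,hz] rk=7  ker:jm,jr,jz,lm,ln,lr,ls,lz,mr,ms,mz,nr,ns,rs,sz
∂2: piv[hjm,hjz,hlz,hmz,hnr,hns,hrs,lmr,lms,lrs,lsz] rk=11  ker:jmz,mrs,nrs
rk∂_2=11

rank∂_2=11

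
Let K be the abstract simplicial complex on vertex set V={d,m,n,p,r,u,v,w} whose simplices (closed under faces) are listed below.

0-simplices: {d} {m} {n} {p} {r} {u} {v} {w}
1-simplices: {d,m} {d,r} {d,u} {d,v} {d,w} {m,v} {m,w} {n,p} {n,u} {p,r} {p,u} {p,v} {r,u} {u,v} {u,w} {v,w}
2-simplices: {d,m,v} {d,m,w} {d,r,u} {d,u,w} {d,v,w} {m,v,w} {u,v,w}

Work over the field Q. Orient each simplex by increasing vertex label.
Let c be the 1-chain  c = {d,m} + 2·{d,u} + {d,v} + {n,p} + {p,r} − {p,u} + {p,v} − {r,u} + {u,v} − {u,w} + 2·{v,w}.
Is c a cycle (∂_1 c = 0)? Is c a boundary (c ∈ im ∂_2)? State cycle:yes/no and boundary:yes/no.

cycle:no boundary:no

n_0=8 n_1=16 n_2=7  [Q]
∂1: piv[dm,dr,du,dv,dw,np,nu] rk=7  ker:mv,mw,pr,pu,pv,ru,uv,uw,vw
∂2: piv[dmv,dmw,dru,duw,dvw,uvw] rk=6  ker:mvw
∂1c = −4·{d} + {m} − {n} + 2·{r} + {v} + {w}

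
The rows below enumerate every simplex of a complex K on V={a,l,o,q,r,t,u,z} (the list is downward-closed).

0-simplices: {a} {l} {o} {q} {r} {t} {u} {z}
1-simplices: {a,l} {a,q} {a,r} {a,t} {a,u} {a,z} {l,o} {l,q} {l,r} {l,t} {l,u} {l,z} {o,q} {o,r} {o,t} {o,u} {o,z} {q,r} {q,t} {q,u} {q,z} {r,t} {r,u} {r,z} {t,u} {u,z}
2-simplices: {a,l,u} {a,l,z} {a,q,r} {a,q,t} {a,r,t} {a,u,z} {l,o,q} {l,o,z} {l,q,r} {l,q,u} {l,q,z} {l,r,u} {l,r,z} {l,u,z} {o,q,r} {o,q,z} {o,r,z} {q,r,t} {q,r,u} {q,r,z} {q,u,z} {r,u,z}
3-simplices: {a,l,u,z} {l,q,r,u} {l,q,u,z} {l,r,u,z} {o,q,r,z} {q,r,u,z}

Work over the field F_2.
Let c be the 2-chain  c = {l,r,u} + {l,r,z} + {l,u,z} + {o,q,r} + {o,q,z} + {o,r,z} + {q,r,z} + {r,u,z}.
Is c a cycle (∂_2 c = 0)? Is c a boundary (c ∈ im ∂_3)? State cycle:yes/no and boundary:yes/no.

cycle:yes boundary:yes

n_0=8 n_1=26 n_2=22 n_3=6  [Z2]
∂1: piv[al,aq,ar,at,au,az,lo] rk=7  ker:lq,lr,lt,lu,lz,oq,or,ot,ou,oz,qr,qt,qu,qz,rt,ru,rz,tu,uz
∂2: piv[alu,alz,aqr,aqt,art,auz,loq,loz,lqr,lqu,lqz,lru,lrz,oqr] rk=14  ker:luz,oqz,orz,qrt,qru,qrz,quz,ruz
∂3: piv[aluz,lqru,lquz,lruz,oqrz,qruz] rk=6
∂2c = 0
c vs im∂3: reduces to 0 ⇒ boundary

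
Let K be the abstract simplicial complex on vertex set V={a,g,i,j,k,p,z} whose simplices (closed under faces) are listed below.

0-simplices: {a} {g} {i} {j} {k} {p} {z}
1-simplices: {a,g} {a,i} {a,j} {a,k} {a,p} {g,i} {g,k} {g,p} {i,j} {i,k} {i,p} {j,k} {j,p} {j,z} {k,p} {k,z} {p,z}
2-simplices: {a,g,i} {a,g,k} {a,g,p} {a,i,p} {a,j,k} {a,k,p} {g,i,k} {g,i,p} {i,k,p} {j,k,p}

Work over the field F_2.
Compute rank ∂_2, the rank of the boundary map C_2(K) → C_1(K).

n_0=7 n_1=17 n_2=10  [Z2]
∂1: piv[ag,ai,aj,ak,ap,jz] rk=6  ker:gi,gk,gp,ij,ik,ip,jk,jp,kp,kz,pz
∂2: piv[agi,agk,agp,aip,ajk,akp,gik,jkp] rk=8  ker:gip,ikp
rk∂_2=8

rank∂_2=8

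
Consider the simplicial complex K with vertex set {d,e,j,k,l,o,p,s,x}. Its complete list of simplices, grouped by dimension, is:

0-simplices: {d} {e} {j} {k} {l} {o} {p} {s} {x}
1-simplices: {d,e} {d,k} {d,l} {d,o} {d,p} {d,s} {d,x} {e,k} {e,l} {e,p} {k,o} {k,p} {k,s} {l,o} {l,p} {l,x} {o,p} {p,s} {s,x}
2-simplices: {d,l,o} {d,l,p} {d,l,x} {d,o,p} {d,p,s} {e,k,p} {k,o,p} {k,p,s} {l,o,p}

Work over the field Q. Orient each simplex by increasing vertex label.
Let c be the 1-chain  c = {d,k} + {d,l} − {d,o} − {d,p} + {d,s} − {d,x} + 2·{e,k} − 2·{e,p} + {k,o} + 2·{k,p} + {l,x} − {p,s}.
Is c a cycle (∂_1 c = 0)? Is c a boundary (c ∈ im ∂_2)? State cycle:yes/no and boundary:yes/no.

cycle:yes boundary:no

n_0=9 n_1=19 n_2=9  [Q]
∂1: piv[de,dk,dl,do,dp,ds,dx] rk=7  ker:ek,el,ep,ko,kp,ks,lo,lp,lx,op,ps,sx
∂2: piv[dlo,dlp,dlx,dop,dps,ekp,kop,kps] rk=8  ker:lop
∂1c = 0
c vs im∂2: residual ≠ 0 ⇒ not boundary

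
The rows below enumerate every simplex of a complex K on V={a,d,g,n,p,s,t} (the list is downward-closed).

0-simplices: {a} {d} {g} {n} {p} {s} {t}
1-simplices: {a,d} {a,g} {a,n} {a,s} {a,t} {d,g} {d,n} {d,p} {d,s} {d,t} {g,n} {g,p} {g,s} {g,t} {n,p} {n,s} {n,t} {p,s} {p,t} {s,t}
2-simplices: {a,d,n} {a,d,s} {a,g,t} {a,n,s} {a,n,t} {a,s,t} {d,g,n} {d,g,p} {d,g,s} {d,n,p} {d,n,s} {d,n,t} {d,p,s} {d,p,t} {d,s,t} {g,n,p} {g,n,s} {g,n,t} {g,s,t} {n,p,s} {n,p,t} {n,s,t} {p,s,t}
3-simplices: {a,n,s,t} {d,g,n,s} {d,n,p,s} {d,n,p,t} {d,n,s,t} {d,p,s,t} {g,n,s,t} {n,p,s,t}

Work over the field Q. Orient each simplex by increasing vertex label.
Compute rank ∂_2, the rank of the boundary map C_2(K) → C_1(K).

n_0=7 n_1=20 n_2=23 n_3=8  [Q]
∂1: piv[ad,ag,an,as,at,dp] rk=6  ker:dg,dn,ds,dt,gn,gp,gs,gt,np,ns,nt,ps,pt,st
∂2: piv[adn,ads,agt,ans,ant,ast,dgn,dgp,dgs,dnp,dnt,dps,dpt,gnt] rk=14  ker:dns,dst,gnp,gns,gst,nps,npt,nst,pst
∂3: piv[anst,dgns,dnps,dnpt,dnst,dpst,gnst] rk=7  ker:npst
rk∂_2=14

rank∂_2=14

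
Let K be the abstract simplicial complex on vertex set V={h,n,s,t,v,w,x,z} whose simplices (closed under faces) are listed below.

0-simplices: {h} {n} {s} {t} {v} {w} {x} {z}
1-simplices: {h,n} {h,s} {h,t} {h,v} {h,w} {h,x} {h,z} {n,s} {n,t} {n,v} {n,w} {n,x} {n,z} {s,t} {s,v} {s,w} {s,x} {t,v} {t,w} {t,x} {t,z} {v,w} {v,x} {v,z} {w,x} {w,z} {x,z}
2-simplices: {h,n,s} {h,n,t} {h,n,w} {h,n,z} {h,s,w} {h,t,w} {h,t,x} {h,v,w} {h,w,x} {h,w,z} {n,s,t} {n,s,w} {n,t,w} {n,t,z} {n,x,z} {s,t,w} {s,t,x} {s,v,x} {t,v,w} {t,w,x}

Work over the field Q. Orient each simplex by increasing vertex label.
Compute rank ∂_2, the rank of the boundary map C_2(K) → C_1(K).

rank∂_2=16

n_0=8 n_1=27 n_2=20  [Q]
∂1: piv[hn,hs,ht,hv,hw,hx,hz] rk=7  ker:ns,nt,nv,nw,nx,nz,st,sv,sw,sx,tv,tw,tx,tz,vw,vx,vz,wx,wz,xz
∂2: piv[hns,hnt,hnw,hnz,hsw,htw,htx,hvw,hwx,hwz,nst,ntz,nxz,stx,svx,tvw] rk=16  ker:nsw,ntw,stw,twx
rk∂_2=16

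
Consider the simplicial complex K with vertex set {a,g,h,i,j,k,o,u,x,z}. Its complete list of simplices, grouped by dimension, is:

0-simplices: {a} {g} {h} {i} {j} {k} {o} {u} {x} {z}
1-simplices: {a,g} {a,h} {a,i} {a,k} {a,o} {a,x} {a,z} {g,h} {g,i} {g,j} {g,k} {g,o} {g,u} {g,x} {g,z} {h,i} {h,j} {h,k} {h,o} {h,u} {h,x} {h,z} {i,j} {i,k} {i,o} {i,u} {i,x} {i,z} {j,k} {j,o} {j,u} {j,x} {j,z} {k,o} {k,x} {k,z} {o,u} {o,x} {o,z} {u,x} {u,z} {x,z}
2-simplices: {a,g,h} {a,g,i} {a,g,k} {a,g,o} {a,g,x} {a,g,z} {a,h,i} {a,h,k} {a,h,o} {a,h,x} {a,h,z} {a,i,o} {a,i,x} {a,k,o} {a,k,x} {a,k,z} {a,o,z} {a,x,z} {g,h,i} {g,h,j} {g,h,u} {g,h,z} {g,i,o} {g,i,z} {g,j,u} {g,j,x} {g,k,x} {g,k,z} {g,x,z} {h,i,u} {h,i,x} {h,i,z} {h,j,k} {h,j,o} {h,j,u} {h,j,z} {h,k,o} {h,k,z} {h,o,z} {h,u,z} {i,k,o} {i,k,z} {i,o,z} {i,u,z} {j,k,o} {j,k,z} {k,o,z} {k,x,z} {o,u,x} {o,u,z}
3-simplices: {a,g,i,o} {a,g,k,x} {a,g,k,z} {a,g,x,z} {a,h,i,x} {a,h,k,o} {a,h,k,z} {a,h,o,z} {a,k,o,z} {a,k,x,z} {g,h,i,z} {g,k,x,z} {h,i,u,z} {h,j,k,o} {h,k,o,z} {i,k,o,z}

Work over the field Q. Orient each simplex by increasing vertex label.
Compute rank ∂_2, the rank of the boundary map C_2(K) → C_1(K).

n_0=10 n_1=42 n_2=50 n_3=16  [Q]
∂1: piv[ag,ah,ai,ak,ao,ax,az,gj,gu] rk=9  ker:gh,gi,gk,go,gx,gz,hi,hj,hk,ho,hu,hx,hz,ij,ik,io,iu,ix,iz,jk,jo,ju,jx,jz,ko,kx,kz,ou,ox,oz,ux,uz,xz
∂2: piv[agh,agi,agk,ago,agx,agz,ahi,ahk,aho,ahx,ahz,aio,aix,ako,akx,akz,aoz,axz,ghj,ghu,giz,gju,gjx,hiu,hjk,hjo,hjz,huz,iko,oux,ouz] rk=31  ker:ghi,ghz,gio,gkx,gkz,gxz,hix,hiz,hju,hko,hkz,hoz,ikz,ioz,iuz,jko,jkz,koz,kxz
∂3: piv[agio,agkx,agkz,agxz,ahix,ahko,ahkz,ahoz,akoz,akxz,ghiz,hiuz,hjko,ikoz] rk=14  ker:gkxz,hkoz
rk∂_2=31

rank∂_2=31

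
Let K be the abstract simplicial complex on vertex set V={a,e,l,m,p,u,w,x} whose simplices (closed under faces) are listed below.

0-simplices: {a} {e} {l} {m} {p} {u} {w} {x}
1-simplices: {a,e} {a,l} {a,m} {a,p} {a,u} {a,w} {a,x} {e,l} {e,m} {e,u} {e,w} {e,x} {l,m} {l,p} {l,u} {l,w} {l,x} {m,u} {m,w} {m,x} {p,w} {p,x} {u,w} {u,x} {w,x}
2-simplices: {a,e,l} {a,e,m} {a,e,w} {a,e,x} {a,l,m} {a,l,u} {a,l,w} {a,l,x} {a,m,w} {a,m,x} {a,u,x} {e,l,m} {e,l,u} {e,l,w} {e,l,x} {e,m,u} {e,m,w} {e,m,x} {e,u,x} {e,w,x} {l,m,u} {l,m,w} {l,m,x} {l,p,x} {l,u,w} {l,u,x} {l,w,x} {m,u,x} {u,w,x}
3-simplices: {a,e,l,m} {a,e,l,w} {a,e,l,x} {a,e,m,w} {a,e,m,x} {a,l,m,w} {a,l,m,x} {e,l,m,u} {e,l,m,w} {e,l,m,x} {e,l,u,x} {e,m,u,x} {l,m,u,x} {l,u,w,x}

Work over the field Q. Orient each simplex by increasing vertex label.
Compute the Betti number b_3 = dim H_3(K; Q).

b_3=3

n_0=8 n_1=25 n_2=29 n_3=14  [Q]
∂1: piv[ae,al,am,ap,au,aw,ax] rk=7  ker:el,em,eu,ew,ex,lm,lp,lu,lw,lx,mu,mw,mx,pw,px,uw,ux,wx
∂2: piv[ael,aem,aew,aex,alm,alu,alw,alx,amw,amx,aux,elu,emu,ewx,lpx,luw] rk=16  ker:elm,elw,elx,emw,emx,eux,lmu,lmw,lmx,lux,lwx,mux,uwx
∂3: piv[aelm,aelw,aelx,aemw,aemx,almw,almx,elmu,elux,emux,luwx] rk=11  ker:elmw,elmx,lmux
b_3=(14−11)−0=3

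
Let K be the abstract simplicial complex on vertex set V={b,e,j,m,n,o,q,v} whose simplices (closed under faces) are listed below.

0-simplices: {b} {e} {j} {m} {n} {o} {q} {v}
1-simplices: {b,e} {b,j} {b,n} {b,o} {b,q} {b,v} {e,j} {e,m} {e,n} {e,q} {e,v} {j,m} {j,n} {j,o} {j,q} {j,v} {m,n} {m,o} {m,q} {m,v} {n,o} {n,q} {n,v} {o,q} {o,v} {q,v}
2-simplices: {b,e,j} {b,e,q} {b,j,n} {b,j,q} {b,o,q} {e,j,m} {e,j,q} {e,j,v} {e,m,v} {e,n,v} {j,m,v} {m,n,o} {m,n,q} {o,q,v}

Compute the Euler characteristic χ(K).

n_0=8 n_1=26 n_2=14
χ=+8−26+14=-4

χ(K)=-4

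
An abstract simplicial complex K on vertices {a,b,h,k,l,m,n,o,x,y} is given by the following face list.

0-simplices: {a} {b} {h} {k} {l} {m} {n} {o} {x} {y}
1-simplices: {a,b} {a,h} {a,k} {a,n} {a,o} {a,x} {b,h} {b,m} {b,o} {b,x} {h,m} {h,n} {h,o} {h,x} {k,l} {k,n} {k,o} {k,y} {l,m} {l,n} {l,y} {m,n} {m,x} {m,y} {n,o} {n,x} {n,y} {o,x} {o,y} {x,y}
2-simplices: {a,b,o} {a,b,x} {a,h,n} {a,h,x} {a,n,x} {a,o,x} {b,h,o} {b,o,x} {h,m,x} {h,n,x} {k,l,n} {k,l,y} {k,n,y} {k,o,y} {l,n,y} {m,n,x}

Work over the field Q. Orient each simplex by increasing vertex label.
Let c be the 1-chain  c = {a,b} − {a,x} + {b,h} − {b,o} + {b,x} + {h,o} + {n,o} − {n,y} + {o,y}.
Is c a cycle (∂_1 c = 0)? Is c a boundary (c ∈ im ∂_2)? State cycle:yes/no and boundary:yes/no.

cycle:yes boundary:no

n_0=10 n_1=30 n_2=16  [Q]
∂1: piv[ab,ah,ak,an,ao,ax,bm,kl,ky] rk=9  ker:bh,bo,bx,hm,hn,ho,hx,kn,ko,lm,ln,ly,mn,mx,my,no,nx,ny,ox,oy,xy
∂2: piv[abo,abx,ahn,ahx,anx,aox,bho,hmx,kln,kly,kny,koy,mnx] rk=13  ker:box,hnx,lny
∂1c = 0
c vs im∂2: residual ≠ 0 ⇒ not boundary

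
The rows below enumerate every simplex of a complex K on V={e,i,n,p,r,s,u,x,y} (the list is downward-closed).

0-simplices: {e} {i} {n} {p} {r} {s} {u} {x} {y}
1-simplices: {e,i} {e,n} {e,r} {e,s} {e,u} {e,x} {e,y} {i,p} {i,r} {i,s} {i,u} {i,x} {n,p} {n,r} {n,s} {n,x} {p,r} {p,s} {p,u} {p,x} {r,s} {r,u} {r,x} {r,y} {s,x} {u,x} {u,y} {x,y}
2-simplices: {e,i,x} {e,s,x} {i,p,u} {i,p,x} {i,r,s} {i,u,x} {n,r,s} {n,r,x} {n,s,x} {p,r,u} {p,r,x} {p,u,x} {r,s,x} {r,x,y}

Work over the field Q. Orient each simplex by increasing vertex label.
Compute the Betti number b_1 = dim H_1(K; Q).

b_1=8

n_0=9 n_1=28 n_2=14  [Q]
∂1: piv[ei,en,er,es,eu,ex,ey,ip] rk=8  ker:ir,is,iu,ix,np,nr,ns,nx,pr,ps,pu,px,rs,ru,rx,ry,sx,ux,uy,xy
∂2: piv[eix,esx,ipu,ipx,irs,iux,nrs,nrx,nsx,pru,prx,rxy] rk=12  ker:pux,rsx
b_1=(28−8)−12=8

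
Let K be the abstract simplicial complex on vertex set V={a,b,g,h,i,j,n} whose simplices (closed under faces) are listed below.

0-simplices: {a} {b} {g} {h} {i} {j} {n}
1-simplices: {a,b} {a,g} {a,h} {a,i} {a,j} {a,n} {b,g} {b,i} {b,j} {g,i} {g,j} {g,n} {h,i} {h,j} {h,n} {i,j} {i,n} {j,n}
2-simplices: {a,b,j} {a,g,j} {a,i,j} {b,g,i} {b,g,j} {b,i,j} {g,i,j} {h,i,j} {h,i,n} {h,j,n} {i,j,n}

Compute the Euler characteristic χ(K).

n_0=7 n_1=18 n_2=11
χ=+7−18+11=0

χ(K)=0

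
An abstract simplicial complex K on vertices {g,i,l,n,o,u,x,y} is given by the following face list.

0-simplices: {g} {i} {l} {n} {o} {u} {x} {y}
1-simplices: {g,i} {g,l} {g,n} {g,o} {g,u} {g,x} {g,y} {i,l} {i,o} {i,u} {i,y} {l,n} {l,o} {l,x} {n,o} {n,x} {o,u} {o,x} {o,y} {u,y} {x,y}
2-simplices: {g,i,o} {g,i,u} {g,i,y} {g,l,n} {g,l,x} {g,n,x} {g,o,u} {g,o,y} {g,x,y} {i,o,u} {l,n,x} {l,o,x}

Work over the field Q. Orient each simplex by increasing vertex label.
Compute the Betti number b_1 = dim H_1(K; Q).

n_0=8 n_1=21 n_2=12  [Q]
∂1: piv[gi,gl,gn,go,gu,gx,gy] rk=7  ker:il,io,iu,iy,ln,lo,lx,no,nx,ou,ox,oy,uy,xy
∂2: piv[gio,giu,giy,gln,glx,gnx,gou,goy,gxy,lox] rk=10  ker:iou,lnx
b_1=(21−7)−10=4

b_1=4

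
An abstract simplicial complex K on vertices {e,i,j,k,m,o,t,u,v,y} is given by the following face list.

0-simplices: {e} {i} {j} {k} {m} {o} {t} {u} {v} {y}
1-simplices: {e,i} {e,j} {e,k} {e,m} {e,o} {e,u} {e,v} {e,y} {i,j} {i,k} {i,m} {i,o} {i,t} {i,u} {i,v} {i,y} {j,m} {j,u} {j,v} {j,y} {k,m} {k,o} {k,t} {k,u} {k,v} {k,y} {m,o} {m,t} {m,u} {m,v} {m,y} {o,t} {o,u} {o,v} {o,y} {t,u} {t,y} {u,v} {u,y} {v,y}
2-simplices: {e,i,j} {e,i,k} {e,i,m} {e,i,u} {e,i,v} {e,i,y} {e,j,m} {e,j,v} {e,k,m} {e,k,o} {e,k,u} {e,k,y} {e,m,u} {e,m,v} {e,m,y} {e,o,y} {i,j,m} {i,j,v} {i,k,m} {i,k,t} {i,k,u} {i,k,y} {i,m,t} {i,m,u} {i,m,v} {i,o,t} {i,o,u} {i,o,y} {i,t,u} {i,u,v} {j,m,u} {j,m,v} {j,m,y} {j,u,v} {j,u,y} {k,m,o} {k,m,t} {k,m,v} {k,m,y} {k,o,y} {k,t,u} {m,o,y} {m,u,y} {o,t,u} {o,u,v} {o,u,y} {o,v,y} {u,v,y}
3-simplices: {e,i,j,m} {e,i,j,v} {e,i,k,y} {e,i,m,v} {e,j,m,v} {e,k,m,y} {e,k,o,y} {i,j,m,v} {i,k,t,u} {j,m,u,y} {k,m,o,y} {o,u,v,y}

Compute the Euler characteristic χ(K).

χ(K)=6

n_0=10 n_1=40 n_2=48 n_3=12
χ=+10−40+48−12=6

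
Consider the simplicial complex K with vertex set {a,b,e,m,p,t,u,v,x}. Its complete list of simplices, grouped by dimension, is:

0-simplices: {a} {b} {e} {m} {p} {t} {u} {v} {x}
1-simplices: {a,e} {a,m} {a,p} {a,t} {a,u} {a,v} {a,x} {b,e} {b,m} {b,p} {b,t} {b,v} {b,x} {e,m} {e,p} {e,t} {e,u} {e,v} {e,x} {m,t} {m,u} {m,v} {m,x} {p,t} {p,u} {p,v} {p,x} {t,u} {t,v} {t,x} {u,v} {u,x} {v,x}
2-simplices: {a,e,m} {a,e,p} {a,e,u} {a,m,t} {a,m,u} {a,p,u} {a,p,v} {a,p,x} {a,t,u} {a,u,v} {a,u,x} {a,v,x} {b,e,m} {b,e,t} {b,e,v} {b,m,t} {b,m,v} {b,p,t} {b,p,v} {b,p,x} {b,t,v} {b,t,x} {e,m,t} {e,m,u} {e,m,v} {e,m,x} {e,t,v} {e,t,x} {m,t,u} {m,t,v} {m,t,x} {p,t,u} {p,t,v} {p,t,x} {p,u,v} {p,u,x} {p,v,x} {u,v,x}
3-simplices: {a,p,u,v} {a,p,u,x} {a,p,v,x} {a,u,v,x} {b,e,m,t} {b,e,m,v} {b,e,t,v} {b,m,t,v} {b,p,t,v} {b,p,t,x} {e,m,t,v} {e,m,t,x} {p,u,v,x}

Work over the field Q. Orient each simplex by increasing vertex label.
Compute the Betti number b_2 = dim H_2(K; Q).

n_0=9 n_1=33 n_2=38 n_3=13  [Q]
∂1: piv[ae,am,ap,at,au,av,ax,be] rk=8  ker:bm,bp,bt,bv,bx,em,ep,et,eu,ev,ex,mt,mu,mv,mx,pt,pu,pv,px,tu,tv,tx,uv,ux,vx
∂2: piv[aem,aep,aeu,amt,amu,apu,apv,apx,atu,auv,aux,avx,bem,bet,bev,bmt,bmv,bpt,bpv,bpx,btv,btx,emx,etx,ptu] rk=25  ker:emt,emu,emv,etv,mtu,mtv,mtx,ptv,ptx,puv,pux,pvx,uvx
∂3: piv[apuv,apux,apvx,auvx,bemt,bemv,betv,bmtv,bptv,bptx,emtx] rk=11  ker:emtv,puvx
b_2=(38−25)−11=2

b_2=2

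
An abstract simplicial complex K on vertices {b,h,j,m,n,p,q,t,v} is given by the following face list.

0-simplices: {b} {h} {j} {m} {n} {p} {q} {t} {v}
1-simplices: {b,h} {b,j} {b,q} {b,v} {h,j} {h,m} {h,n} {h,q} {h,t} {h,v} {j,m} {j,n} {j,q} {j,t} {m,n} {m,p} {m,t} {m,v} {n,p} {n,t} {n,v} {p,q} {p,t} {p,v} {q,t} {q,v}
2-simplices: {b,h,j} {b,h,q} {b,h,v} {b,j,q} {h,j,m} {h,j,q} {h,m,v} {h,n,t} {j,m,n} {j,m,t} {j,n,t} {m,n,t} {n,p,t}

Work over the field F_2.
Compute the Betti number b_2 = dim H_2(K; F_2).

n_0=9 n_1=26 n_2=13  [Z2]
∂1: piv[bh,bj,bq,bv,hm,hn,ht,mp] rk=8  ker:hj,hq,hv,jm,jn,jq,jt,mn,mt,mv,np,nt,nv,pq,pt,pv,qt,qv
∂2: piv[bhj,bhq,bhv,bjq,hjm,hmv,hnt,jmn,jmt,jnt,npt] rk=11  ker:hjq,mnt
b_2=(13−11)−0=2

b_2=2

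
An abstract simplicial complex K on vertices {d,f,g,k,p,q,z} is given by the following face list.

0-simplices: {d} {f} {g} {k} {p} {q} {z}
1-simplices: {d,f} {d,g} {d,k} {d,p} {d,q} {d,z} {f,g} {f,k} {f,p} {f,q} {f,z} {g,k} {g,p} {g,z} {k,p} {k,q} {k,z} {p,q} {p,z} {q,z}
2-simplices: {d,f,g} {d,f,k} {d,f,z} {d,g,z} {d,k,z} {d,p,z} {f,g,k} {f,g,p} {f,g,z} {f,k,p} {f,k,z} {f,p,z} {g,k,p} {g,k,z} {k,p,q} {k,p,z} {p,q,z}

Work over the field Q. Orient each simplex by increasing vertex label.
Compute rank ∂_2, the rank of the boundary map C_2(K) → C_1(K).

rank∂_2=12

n_0=7 n_1=20 n_2=17  [Q]
∂1: piv[df,dg,dk,dp,dq,dz] rk=6  ker:fg,fk,fp,fq,fz,gk,gp,gz,kp,kq,kz,pq,pz,qz
∂2: piv[dfg,dfk,dfz,dgz,dkz,dpz,fgk,fgp,fkp,fpz,kpq,pqz] rk=12  ker:fgz,fkz,gkp,gkz,kpz
rk∂_2=12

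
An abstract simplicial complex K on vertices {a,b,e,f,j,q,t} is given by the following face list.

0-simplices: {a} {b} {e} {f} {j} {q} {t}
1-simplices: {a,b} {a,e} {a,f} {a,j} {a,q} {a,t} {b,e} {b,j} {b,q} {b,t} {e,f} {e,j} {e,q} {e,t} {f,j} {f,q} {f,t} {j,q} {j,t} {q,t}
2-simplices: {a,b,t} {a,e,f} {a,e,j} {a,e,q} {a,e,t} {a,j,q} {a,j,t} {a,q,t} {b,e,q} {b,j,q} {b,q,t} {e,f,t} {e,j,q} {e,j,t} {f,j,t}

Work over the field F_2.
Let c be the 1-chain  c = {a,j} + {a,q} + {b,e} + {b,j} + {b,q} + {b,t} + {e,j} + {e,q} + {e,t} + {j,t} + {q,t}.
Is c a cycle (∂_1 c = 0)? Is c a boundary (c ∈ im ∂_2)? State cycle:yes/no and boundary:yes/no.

n_0=7 n_1=20 n_2=15  [Z2]
∂1: piv[ab,ae,af,aj,aq,at] rk=6  ker:be,bj,bq,bt,ef,ej,eq,et,fj,fq,ft,jq,jt,qt
∂2: piv[abt,aef,aej,aeq,aet,ajq,ajt,aqt,beq,bjq,bqt,eft,fjt] rk=13  ker:ejq,ejt
∂1c = 0
c vs im∂2: reduces to 0 ⇒ boundary

cycle:yes boundary:yes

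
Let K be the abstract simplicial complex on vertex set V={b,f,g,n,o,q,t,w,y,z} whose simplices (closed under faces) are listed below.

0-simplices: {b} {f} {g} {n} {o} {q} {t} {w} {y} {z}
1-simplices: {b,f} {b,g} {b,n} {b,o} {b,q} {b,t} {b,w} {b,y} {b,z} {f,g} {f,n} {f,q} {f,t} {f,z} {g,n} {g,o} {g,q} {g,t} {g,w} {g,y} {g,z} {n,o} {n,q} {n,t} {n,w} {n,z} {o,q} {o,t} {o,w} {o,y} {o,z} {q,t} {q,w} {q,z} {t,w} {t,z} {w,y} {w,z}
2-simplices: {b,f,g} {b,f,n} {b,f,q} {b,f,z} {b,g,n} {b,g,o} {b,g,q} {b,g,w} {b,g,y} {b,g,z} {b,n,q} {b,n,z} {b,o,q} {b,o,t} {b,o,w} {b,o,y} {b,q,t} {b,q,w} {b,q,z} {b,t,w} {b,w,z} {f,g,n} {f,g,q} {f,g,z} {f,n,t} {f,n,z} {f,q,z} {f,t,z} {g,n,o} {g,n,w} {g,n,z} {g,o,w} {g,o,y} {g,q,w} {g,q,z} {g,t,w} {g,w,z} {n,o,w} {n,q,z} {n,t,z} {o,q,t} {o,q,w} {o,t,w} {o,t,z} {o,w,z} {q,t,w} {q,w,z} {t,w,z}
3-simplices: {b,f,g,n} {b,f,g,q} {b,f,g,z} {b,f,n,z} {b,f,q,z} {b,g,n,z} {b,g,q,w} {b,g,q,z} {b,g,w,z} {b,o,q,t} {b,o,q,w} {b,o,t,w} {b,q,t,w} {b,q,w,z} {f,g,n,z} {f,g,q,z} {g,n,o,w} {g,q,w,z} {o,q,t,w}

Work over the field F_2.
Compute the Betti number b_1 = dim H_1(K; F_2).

b_1=1

n_0=10 n_1=38 n_2=48 n_3=19  [Z2]
∂1: piv[bf,bg,bn,bo,bq,bt,bw,by,bz] rk=9  ker:fg,fn,fq,ft,fz,gn,go,gq,gt,gw,gy,gz,no,nq,nt,nw,nz,oq,ot,ow,oy,oz,qt,qw,qz,tw,tz,wy,wz
∂2: piv[bfg,bfn,bfq,bfz,bgn,bgo,bgq,bgw,bgy,bgz,bnq,bnz,boq,bot,bow,boy,bqt,bqw,bqz,btw,bwz,fnt,ftz,gno,gnw,gtw,otz,owz] rk=28  ker:fgn,fgq,fgz,fnz,fqz,gnz,gow,goy,gqw,gqz,gwz,now,nqz,ntz,oqt,oqw,otw,qtw,qwz,twz
∂3: piv[bfgn,bfgq,bfgz,bfnz,bfqz,bgnz,bgqw,bgqz,bgwz,boqt,boqw,botw,bqtw,bqwz,gnow] rk=15  ker:fgnz,fgqz,gqwz,oqtw
b_1=(38−9)−28=1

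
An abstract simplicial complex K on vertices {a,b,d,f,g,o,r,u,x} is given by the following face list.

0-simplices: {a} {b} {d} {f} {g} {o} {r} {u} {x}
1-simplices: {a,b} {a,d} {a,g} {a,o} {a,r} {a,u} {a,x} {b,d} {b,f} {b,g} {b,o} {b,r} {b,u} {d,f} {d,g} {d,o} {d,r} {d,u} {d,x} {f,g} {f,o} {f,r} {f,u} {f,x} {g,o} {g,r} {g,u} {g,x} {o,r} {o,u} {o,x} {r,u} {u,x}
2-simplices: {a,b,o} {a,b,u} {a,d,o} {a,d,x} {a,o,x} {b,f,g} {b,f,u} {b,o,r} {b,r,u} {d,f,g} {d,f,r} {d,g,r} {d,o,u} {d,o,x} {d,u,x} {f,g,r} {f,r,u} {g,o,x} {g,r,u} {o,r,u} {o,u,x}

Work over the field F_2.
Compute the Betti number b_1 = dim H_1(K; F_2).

b_1=7

n_0=9 n_1=33 n_2=21  [Z2]
∂1: piv[ab,ad,ag,ao,ar,au,ax,bf] rk=8  ker:bd,bg,bo,br,bu,df,dg,do,dr,du,dx,fg,fo,fr,fu,fx,go,gr,gu,gx,or,ou,ox,ru,ux
∂2: piv[abo,abu,ado,adx,aox,bfg,bfu,bor,bru,dfg,dfr,dgr,dou,dux,fru,gox,gru,oru] rk=18  ker:dox,fgr,oux
b_1=(33−8)−18=7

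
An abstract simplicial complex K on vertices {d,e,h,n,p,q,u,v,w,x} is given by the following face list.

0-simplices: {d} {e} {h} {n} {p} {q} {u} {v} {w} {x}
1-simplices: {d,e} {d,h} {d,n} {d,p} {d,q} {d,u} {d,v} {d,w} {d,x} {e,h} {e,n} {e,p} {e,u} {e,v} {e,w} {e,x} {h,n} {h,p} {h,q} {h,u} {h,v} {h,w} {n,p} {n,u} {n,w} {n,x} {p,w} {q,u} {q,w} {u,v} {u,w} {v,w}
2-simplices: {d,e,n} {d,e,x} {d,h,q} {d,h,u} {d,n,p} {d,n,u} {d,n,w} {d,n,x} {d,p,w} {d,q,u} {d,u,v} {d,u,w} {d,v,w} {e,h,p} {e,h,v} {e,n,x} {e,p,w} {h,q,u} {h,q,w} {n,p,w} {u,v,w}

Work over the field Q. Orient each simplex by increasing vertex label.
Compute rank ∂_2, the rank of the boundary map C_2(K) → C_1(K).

rank∂_2=17

n_0=10 n_1=32 n_2=21  [Q]
∂1: piv[de,dh,dn,dp,dq,du,dv,dw,dx] rk=9  ker:eh,en,ep,eu,ev,ew,ex,hn,hp,hq,hu,hv,hw,np,nu,nw,nx,pw,qu,qw,uv,uw,vw
∂2: piv[den,dex,dhq,dhu,dnp,dnu,dnw,dnx,dpw,dqu,duv,duw,dvw,ehp,ehv,epw,hqw] rk=17  ker:enx,hqu,npw,uvw
rk∂_2=17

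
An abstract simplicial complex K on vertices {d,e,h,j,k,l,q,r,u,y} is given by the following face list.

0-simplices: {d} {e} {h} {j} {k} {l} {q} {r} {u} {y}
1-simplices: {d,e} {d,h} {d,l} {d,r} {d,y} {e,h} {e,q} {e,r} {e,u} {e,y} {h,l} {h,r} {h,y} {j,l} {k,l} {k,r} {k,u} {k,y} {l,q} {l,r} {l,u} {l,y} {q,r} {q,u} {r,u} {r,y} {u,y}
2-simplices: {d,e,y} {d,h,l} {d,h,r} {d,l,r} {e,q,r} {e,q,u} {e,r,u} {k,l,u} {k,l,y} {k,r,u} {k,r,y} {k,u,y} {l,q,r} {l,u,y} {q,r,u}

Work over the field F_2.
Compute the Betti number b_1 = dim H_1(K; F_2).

b_1=5

n_0=10 n_1=27 n_2=15  [Z2]
∂1: piv[de,dh,dl,dr,dy,eq,eu,jl,kl] rk=9  ker:eh,er,ey,hl,hr,hy,kr,ku,ky,lq,lr,lu,ly,qr,qu,ru,ry,uy
∂2: piv[dey,dhl,dhr,dlr,eqr,equ,eru,klu,kly,kru,kry,kuy,lqr] rk=13  ker:luy,qru
b_1=(27−9)−13=5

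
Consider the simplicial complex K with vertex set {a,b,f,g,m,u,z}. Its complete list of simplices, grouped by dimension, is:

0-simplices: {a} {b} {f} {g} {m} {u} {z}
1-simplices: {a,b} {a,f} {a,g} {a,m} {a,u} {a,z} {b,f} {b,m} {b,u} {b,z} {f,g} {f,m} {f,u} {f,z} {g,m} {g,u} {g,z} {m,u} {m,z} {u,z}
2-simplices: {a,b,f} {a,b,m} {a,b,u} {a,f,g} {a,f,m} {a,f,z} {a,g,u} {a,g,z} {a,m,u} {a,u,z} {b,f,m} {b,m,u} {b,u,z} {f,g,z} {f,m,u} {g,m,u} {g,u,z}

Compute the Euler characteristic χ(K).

χ(K)=4

n_0=7 n_1=20 n_2=17
χ=+7−20+17=4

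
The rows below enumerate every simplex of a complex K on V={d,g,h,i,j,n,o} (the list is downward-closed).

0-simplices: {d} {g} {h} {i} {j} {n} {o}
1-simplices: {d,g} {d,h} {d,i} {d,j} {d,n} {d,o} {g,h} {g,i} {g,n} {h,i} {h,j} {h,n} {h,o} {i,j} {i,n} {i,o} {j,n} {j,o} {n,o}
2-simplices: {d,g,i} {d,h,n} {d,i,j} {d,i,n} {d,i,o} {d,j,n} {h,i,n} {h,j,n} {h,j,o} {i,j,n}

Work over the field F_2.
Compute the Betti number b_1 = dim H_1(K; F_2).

n_0=7 n_1=19 n_2=10  [Z2]
∂1: piv[dg,dh,di,dj,dn,do] rk=6  ker:gh,gi,gn,hi,hj,hn,ho,ij,in,io,jn,jo,no
∂2: piv[dgi,dhn,dij,din,dio,djn,hin,hjn,hjo] rk=9  ker:ijn
b_1=(19−6)−9=4

b_1=4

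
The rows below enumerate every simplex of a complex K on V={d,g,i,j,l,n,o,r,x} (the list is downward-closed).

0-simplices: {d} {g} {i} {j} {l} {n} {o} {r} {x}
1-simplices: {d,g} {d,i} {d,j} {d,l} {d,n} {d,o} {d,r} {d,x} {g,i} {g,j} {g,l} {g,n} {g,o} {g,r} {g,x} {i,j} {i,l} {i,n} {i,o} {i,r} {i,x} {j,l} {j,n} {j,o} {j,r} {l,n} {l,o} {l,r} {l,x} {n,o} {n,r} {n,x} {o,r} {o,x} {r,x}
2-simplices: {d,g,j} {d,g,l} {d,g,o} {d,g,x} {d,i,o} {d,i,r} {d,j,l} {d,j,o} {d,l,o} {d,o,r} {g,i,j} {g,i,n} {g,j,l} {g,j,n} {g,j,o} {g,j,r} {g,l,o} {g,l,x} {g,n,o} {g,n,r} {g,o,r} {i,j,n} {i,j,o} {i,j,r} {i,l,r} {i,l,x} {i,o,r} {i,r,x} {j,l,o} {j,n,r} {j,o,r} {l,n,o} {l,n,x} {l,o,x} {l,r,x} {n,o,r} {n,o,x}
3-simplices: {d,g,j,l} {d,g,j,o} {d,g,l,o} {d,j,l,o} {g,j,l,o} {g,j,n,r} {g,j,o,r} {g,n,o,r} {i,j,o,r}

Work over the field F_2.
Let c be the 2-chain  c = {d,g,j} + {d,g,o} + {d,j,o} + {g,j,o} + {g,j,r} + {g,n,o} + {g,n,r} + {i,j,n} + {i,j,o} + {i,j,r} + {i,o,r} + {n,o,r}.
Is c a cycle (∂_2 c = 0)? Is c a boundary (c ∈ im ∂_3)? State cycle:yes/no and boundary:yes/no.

n_0=9 n_1=35 n_2=37 n_3=9  [Z2]
∂1: piv[dg,di,dj,dl,dn,do,dr,dx] rk=8  ker:gi,gj,gl,gn,go,gr,gx,ij,il,in,io,ir,ix,jl,jn,jo,jr,ln,lo,lr,lx,no,nr,nx,or,ox,rx
∂2: piv[dgj,dgl,dgo,dgx,dio,dir,djl,djo,dlo,dor,gij,gin,gjn,gjr,glx,gno,gnr,gor,ijo,ilr,ilx,irx,lno,lnx,lox] rk=25  ker:gjl,gjo,glo,ijn,ijr,ior,jlo,jnr,jor,lrx,nor,nox
∂3: piv[dgjl,dgjo,dglo,djlo,gjnr,gjor,gnor,ijor] rk=8  ker:gjlo
∂2c = {g,j} + {g,o} + {i,j} + {i,n} + {j,n} + {j,o}

cycle:no boundary:no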